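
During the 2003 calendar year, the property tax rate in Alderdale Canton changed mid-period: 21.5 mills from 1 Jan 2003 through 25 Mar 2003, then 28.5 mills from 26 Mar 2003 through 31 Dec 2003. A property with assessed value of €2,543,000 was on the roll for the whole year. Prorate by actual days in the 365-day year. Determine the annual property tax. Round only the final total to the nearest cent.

1 Jan – 25 Mar 2003: 84 days at 21.5 mills → €2,543,000 × 2.15% × 84/365 = €12,582.6247
26 Mar – 31 Dec 2003: 281 days at 28.5 mills → €2,543,000 × 2.85% × 281/365 = €55,796.2068
Total = €68,378.8315

€68,378.83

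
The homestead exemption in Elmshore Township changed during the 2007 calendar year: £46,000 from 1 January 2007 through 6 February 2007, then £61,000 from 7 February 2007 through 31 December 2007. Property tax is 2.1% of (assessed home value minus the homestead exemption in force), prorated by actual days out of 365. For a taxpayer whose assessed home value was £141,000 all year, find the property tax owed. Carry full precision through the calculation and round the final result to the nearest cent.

1 January – 6 February 2007: 37 days, exemption £46,000 → (£141,000 − £46,000) × 2.1% × 37/365 = £202.2329
7 February – 31 December 2007: 328 days, exemption £61,000 → (£141,000 − £61,000) × 2.1% × 328/365 = £1,509.6986
Total = £1,711.9315

£1,711.93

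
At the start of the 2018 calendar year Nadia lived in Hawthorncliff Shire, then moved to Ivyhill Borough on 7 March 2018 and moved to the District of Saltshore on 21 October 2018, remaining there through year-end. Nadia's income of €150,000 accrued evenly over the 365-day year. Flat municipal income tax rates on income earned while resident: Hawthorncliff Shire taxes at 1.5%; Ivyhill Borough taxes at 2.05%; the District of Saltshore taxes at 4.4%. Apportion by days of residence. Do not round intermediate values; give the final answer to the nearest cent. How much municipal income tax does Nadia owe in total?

Hawthorncliff Shire, 1 January – 6 March 2018: 65 days → €150,000 × 1.5% × 65/365 = €400.6849
Ivyhill Borough, 7 March – 20 October 2018: 228 days → €150,000 × 2.05% × 228/365 = €1,920.8219
The District of Saltshore, 21 October – 31 December 2018: 72 days → €150,000 × 4.4% × 72/365 = €1,301.9178
Total = €3,623.4247

€3,623.42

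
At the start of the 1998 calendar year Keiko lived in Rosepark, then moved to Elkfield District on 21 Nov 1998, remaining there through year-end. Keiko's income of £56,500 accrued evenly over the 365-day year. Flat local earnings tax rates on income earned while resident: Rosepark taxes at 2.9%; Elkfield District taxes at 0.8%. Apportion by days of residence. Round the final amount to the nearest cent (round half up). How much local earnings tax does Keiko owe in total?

£1,505.22

Rosepark, 1 Jan – 20 Nov 1998: 324 days → £56,500 × 2.9% × 324/365 = £1,454.4493
Elkfield District, 21 Nov – 31 Dec 1998: 41 days → £56,500 × 0.8% × 41/365 = £50.7726
Total = £1,505.2219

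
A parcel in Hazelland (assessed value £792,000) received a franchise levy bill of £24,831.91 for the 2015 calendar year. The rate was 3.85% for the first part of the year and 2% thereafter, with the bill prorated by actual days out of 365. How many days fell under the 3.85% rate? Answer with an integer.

224 days

Let d = days at the first rate; then 365 − d days at the second rate.
£792,000 × [3.85%·d + 2%·(365−d)] / 365 = £24,831.91
Solving gives d = 224, so the new rate took effect on 13 Aug 2015.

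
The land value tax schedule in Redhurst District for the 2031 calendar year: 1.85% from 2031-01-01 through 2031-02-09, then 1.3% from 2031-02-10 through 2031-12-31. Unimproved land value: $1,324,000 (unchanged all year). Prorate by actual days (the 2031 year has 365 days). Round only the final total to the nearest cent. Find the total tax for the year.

$18,010.03

2031-01-01 to 2031-02-09: 40 days at 1.85% → $1,324,000 × 1.85% × 40/365 = $2,684.2740
2031-02-10 to 2031-12-31: 325 days at 1.3% → $1,324,000 × 1.3% × 325/365 = $15,325.7534
Total = $18,010.0274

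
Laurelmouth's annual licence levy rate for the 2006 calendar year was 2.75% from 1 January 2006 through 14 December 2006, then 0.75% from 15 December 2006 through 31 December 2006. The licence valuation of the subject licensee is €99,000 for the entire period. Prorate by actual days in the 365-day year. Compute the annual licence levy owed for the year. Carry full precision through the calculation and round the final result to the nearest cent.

€2,630.28

1 January – 14 December 2006: 348 days at 2.75% → €99,000 × 2.75% × 348/365 = €2,595.6986
15 December – 31 December 2006: 17 days at 0.75% → €99,000 × 0.75% × 17/365 = €34.5822
Total = €2,630.2808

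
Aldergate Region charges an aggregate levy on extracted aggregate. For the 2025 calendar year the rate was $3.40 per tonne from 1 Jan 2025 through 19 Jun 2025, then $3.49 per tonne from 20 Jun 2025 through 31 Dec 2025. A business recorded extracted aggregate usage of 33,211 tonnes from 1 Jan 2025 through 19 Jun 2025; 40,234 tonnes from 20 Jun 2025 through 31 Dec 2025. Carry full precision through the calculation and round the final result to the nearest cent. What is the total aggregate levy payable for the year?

$253,334.06

1 Jan – 19 Jun 2025: 33,211 tonnes at $3.40/tonne → $112,917.40
20 Jun – 31 Dec 2025: 40,234 tonnes at $3.49/tonne → $140,416.66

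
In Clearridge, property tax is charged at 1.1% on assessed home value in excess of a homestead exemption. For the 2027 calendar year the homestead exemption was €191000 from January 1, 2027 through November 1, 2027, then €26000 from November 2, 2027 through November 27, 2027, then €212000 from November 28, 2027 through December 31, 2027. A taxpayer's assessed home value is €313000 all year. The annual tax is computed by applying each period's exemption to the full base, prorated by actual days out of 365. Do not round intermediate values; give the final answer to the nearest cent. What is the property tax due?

January 1 – November 1, 2027: 305 days, exemption €191000 → (€313000 − €191000) × 1.1% × 305/365 = €1121.3973
November 2 – November 27, 2027: 26 days, exemption €26000 → (€313000 − €26000) × 1.1% × 26/365 = €224.8822
November 28 – December 31, 2027: 34 days, exemption €212000 → (€313000 − €212000) × 1.1% × 34/365 = €103.4904
Total = €1449.7699

€1449.77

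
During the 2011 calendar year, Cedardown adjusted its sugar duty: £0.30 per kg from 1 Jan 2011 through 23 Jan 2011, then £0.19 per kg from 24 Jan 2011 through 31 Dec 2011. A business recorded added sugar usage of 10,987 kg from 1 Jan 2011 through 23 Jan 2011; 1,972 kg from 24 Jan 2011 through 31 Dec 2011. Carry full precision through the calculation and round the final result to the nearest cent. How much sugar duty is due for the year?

£3,670.78

1 Jan – 23 Jan 2011: 10,987 kg at £0.30/kg → £3,296.10
24 Jan – 31 Dec 2011: 1,972 kg at £0.19/kg → £374.68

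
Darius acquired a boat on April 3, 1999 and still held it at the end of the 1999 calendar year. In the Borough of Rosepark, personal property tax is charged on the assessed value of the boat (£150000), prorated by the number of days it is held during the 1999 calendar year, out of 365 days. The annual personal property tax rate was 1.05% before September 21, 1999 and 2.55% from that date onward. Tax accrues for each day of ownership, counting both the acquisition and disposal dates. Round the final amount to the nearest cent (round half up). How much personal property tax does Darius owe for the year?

£1806.78

April 3 – September 20, 1999: 171 days at 1.05% → £150000 × 1.05% × 171/365 = £737.8767
September 21 – December 31, 1999: 102 days at 2.55% → £150000 × 2.55% × 102/365 = £1068.9041
Total = £1806.7808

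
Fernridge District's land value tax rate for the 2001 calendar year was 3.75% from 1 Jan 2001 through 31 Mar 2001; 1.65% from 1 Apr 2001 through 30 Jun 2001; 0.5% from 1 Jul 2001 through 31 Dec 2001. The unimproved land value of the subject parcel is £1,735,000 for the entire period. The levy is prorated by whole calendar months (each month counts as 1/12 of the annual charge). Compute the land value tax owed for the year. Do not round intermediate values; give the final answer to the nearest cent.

1 Jan – 31 Mar 2001: 3 months at 3.75% → £1,735,000 × 3.75% × 3/12 = £16,265.6250
1 Apr – 30 Jun 2001: 3 months at 1.65% → £1,735,000 × 1.65% × 3/12 = £7,156.8750
1 Jul – 31 Dec 2001: 6 months at 0.5% → £1,735,000 × 0.5% × 6/12 = £4,337.5000
Total = £27,760.0000

£27,760.00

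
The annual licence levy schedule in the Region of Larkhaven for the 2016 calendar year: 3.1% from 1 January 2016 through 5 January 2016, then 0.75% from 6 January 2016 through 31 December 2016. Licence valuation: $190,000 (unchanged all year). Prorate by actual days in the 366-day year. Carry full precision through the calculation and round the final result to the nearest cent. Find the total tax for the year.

$1,486.00

1 January – 5 January 2016: 5 days at 3.1% → $190,000 × 3.1% × 5/366 = $80.4645
6 January – 31 December 2016: 361 days at 0.75% → $190,000 × 0.75% × 361/366 = $1,405.5328
Total = $1,485.9973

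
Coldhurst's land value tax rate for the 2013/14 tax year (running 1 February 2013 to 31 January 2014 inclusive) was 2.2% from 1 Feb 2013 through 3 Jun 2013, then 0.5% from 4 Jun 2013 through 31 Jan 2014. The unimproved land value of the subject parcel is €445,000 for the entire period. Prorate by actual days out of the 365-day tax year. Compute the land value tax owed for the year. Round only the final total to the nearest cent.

1 Feb – 3 Jun 2013: 123 days at 2.2% → €445,000 × 2.2% × 123/365 = €3,299.0959
4 Jun 2013 – 31 Jan 2014: 242 days at 0.5% → €445,000 × 0.5% × 242/365 = €1,475.2055
Total = €4,774.3014

€4,774.30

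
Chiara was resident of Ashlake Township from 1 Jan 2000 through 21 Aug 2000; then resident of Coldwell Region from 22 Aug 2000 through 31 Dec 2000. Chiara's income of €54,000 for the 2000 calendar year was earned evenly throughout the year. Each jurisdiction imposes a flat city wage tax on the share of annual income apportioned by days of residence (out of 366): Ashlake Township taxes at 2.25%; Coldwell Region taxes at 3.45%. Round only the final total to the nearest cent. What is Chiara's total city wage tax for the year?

€1,448.70

Ashlake Township, 1 Jan – 21 Aug 2000: 234 days → €54,000 × 2.25% × 234/366 = €776.8033
Coldwell Region, 22 Aug – 31 Dec 2000: 132 days → €54,000 × 3.45% × 132/366 = €671.9016
Total = €1,448.7049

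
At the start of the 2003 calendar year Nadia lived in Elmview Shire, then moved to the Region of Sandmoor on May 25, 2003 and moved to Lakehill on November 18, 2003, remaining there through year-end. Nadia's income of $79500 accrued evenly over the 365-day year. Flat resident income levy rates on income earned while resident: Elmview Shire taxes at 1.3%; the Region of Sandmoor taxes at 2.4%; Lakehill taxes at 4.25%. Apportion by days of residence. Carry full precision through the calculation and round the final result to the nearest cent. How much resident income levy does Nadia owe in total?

Elmview Shire, January 1 – May 24, 2003: 144 days → $79500 × 1.3% × 144/365 = $407.7370
The Region of Sandmoor, May 25 – November 17, 2003: 177 days → $79500 × 2.4% × 177/365 = $925.2493
Lakehill, November 18 – December 31, 2003: 44 days → $79500 × 4.25% × 44/365 = $407.3014
Total = $1740.2877

$1740.29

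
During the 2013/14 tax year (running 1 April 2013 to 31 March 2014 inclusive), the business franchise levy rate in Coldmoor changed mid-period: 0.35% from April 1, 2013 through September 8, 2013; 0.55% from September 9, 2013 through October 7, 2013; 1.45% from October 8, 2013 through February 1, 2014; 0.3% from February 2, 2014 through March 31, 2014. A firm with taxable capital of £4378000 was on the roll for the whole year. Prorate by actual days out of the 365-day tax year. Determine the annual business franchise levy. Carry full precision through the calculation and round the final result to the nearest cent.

£31107.79

April 1 – September 8, 2013: 161 days at 0.35% → £4378000 × 0.35% × 161/365 = £6758.9123
September 9 – October 7, 2013: 29 days at 0.55% → £4378000 × 0.55% × 29/365 = £1913.1260
October 8, 2013 – February 1, 2014: 117 days at 1.45% → £4378000 × 1.45% × 117/365 = £20348.7041
February 2 – March 31, 2014: 58 days at 0.3% → £4378000 × 0.3% × 58/365 = £2087.0466
Total = £31107.7890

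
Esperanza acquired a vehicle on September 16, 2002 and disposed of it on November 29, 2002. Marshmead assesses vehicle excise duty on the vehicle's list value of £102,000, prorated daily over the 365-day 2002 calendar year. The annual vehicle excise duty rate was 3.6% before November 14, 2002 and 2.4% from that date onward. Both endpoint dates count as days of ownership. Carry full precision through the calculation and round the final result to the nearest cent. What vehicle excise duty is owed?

September 16 – November 13, 2002: 59 days at 3.6% → £102,000 × 3.6% × 59/365 = £593.5562
November 14 – November 29, 2002: 16 days at 2.4% → £102,000 × 2.4% × 16/365 = £107.3096
Total = £700.8658

£700.87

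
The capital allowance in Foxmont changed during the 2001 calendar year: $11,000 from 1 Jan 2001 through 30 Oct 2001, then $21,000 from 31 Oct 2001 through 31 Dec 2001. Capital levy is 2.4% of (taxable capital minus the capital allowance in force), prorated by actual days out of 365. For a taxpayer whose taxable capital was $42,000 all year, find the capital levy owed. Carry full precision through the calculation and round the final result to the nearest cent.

$703.23

1 Jan – 30 Oct 2001: 303 days, exemption $11,000 → ($42,000 − $11,000) × 2.4% × 303/365 = $617.6219
31 Oct – 31 Dec 2001: 62 days, exemption $21,000 → ($42,000 − $21,000) × 2.4% × 62/365 = $85.6110
Total = $703.2329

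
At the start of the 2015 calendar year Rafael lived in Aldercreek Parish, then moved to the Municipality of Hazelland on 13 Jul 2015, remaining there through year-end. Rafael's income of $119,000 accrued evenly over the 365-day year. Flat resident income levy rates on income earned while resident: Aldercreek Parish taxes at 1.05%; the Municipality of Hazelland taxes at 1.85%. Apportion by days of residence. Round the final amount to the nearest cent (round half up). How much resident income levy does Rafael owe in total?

$1,698.11

Aldercreek Parish, 1 Jan – 12 Jul 2015: 193 days → $119,000 × 1.05% × 193/365 = $660.6945
The Municipality of Hazelland, 13 Jul – 31 Dec 2015: 172 days → $119,000 × 1.85% × 172/365 = $1,037.4192
Total = $1,698.1137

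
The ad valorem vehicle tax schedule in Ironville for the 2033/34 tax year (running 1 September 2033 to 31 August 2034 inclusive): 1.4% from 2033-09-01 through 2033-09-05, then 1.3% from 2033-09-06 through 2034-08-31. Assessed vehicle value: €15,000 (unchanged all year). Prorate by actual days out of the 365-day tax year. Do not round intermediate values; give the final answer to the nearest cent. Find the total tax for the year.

€195.21

2033-09-01 to 2033-09-05: 5 days at 1.4% → €15,000 × 1.4% × 5/365 = €2.8767
2033-09-06 to 2034-08-31: 360 days at 1.3% → €15,000 × 1.3% × 360/365 = €192.3288
Total = €195.2055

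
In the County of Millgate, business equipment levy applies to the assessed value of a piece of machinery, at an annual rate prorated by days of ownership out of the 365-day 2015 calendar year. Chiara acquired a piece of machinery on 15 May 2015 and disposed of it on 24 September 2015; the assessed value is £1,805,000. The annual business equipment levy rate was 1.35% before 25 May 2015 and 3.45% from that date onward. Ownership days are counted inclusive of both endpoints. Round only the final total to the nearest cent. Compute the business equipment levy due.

£21,652.58

15 May – 24 May 2015: 10 days at 1.35% → £1,805,000 × 1.35% × 10/365 = £667.6027
25 May – 24 September 2015: 123 days at 3.45% → £1,805,000 × 3.45% × 123/365 = £20,984.9795
Total = £21,652.5822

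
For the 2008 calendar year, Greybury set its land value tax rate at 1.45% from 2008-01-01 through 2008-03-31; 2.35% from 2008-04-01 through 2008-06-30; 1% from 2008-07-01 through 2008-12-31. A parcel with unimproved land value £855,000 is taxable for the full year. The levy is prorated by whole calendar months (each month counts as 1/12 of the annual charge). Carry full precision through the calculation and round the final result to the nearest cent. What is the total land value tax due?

£12,397.50

2008-01-01 to 2008-03-31: 3 months at 1.45% → £855,000 × 1.45% × 3/12 = £3,099.3750
2008-04-01 to 2008-06-30: 3 months at 2.35% → £855,000 × 2.35% × 3/12 = £5,023.1250
2008-07-01 to 2008-12-31: 6 months at 1% → £855,000 × 1% × 6/12 = £4,275.0000
Total = £12,397.5000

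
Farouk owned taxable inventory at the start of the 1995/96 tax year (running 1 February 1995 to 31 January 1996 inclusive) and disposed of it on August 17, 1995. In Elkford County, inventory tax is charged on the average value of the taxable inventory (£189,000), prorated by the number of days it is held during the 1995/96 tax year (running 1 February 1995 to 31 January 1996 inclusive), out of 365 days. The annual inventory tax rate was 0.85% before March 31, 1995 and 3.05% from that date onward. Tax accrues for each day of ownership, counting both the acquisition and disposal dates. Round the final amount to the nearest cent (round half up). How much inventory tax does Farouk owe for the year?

£2,466.32

February 1 – March 30, 1995: 58 days at 0.85% → £189,000 × 0.85% × 58/365 = £255.2795
March 31 – August 17, 1995: 140 days at 3.05% → £189,000 × 3.05% × 140/365 = £2,211.0411
Total = £2,466.3205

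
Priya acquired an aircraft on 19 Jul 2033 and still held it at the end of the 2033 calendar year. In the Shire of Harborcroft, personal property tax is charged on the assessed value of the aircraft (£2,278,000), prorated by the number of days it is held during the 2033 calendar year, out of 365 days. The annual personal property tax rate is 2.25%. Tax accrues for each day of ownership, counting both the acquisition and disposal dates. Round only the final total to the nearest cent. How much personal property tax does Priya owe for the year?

Days held (19 Jul – 31 Dec 2033): 166 out of 365
Tax = £2,278,000 × 2.25% × 166/365 = £23,310.4932

£23,310.49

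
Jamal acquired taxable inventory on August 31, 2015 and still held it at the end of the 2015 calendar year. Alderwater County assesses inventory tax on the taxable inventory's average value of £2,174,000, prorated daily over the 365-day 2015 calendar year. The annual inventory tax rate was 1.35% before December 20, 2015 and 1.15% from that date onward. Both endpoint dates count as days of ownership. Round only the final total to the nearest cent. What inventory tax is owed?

August 31 – December 19, 2015: 111 days at 1.35% → £2,174,000 × 1.35% × 111/365 = £8,925.3123
December 20 – December 31, 2015: 12 days at 1.15% → £2,174,000 × 1.15% × 12/365 = £821.9507
Total = £9,747.2630

£9,747.26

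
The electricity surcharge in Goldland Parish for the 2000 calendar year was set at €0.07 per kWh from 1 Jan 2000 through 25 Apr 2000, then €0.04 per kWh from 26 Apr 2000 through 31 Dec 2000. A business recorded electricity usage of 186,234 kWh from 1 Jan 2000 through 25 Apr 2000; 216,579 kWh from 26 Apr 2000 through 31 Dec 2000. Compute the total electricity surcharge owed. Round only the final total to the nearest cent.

€21,699.54

1 Jan – 25 Apr 2000: 186,234 kWh at €0.07/kWh → €13,036.38
26 Apr – 31 Dec 2000: 216,579 kWh at €0.04/kWh → €8,663.16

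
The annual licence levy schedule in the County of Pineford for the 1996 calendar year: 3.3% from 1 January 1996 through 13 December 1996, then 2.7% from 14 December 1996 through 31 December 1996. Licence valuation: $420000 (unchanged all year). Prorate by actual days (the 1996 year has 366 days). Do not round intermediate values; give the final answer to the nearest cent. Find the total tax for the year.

1 January – 13 December 1996: 348 days at 3.3% → $420000 × 3.3% × 348/366 = $13178.3607
14 December – 31 December 1996: 18 days at 2.7% → $420000 × 2.7% × 18/366 = $557.7049
Total = $13736.0656

$13736.07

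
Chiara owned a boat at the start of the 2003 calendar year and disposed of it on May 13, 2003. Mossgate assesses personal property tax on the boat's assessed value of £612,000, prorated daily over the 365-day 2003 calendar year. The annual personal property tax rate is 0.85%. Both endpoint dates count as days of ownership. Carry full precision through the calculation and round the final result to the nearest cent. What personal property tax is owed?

£1,895.52

Days held (January 1 – May 13, 2003): 133 out of 365
Tax = £612,000 × 0.85% × 133/365 = £1,895.5233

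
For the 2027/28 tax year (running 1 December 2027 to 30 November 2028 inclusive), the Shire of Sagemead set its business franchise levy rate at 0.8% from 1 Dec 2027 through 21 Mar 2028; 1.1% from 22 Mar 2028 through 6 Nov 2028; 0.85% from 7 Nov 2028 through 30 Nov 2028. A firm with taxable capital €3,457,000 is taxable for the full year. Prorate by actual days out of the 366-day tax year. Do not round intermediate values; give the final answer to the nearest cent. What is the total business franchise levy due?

€34,286.64

1 Dec 2027 – 21 Mar 2028: 112 days at 0.8% → €3,457,000 × 0.8% × 112/366 = €8,463.0383
22 Mar – 6 Nov 2028: 230 days at 1.1% → €3,457,000 × 1.1% × 230/366 = €23,896.7486
7 Nov – 30 Nov 2028: 24 days at 0.85% → €3,457,000 × 0.85% × 24/366 = €1,926.8525
Total = €34,286.6393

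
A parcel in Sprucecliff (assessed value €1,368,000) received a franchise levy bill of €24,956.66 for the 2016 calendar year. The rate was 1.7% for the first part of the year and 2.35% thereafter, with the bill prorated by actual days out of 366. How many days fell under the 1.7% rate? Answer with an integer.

Let d = days at the first rate; then 366 − d days at the second rate.
€1,368,000 × [1.7%·d + 2.35%·(366−d)] / 366 = €24,956.66
Solving gives d = 296, so the new rate took effect on 23 Oct 2016.

296 days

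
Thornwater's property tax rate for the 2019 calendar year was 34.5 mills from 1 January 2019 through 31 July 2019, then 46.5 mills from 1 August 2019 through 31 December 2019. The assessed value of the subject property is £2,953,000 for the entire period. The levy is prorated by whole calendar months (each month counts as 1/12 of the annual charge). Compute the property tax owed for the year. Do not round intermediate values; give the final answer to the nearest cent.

£116,643.50

1 January – 31 July 2019: 7 months at 34.5 mills → £2,953,000 × 3.45% × 7/12 = £59,429.1250
1 August – 31 December 2019: 5 months at 46.5 mills → £2,953,000 × 4.65% × 5/12 = £57,214.3750
Total = £116,643.5000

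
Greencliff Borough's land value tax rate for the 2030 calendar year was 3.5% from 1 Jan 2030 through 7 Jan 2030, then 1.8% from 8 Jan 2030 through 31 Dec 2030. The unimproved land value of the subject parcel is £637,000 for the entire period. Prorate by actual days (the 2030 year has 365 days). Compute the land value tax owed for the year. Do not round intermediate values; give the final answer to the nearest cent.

1 Jan – 7 Jan 2030: 7 days at 3.5% → £637,000 × 3.5% × 7/365 = £427.5753
8 Jan – 31 Dec 2030: 358 days at 1.8% → £637,000 × 1.8% × 358/365 = £11,246.1041
Total = £11,673.6795

£11,673.68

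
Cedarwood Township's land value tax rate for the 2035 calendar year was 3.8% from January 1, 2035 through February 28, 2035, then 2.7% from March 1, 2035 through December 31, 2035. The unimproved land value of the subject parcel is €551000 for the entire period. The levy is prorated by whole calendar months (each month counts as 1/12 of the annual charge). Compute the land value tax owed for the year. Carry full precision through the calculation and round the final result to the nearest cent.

January 1 – February 28, 2035: 2 months at 3.8% → €551000 × 3.8% × 2/12 = €3489.6667
March 1 – December 31, 2035: 10 months at 2.7% → €551000 × 2.7% × 10/12 = €12397.5000
Total = €15887.1667

€15887.17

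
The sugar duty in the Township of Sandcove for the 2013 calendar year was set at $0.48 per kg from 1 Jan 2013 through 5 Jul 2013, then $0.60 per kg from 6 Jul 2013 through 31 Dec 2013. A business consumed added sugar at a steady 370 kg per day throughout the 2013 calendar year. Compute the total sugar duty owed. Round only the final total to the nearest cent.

$72,771.60

1 Jan – 5 Jul 2013: 186 days × 370 kg/day = 68,820 kg at $0.48/kg → $33,033.60
6 Jul – 31 Dec 2013: 179 days × 370 kg/day = 66,230 kg at $0.60/kg → $39,738.00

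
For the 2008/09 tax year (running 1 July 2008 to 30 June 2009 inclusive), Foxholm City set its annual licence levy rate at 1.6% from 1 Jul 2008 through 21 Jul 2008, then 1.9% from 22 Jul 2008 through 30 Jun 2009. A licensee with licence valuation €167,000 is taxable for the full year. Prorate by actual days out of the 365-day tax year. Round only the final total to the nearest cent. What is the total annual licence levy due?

1 Jul – 21 Jul 2008: 21 days at 1.6% → €167,000 × 1.6% × 21/365 = €153.7315
22 Jul 2008 – 30 Jun 2009: 344 days at 1.9% → €167,000 × 1.9% × 344/365 = €2,990.4438
Total = €3,144.1753

€3,144.18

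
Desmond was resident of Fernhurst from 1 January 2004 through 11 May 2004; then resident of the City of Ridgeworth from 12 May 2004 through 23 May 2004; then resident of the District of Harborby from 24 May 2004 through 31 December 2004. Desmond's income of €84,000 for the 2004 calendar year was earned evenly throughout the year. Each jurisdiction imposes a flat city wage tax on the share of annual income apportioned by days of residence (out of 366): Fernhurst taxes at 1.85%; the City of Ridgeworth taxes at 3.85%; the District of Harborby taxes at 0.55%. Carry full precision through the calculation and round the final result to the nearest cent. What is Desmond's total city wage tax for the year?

€946.72

Fernhurst, 1 January – 11 May 2004: 132 days → €84,000 × 1.85% × 132/366 = €560.4590
The City of Ridgeworth, 12 May – 23 May 2004: 12 days → €84,000 × 3.85% × 12/366 = €106.0328
The District of Harborby, 24 May – 31 December 2004: 222 days → €84,000 × 0.55% × 222/366 = €280.2295
Total = €946.7213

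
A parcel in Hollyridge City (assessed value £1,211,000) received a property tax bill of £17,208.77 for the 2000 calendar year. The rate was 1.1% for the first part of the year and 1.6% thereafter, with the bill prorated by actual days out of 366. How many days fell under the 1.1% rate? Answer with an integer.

Let d = days at the first rate; then 366 − d days at the second rate.
£1,211,000 × [1.1%·d + 1.6%·(366−d)] / 366 = £17,208.77
Solving gives d = 131, so the new rate took effect on 11 May 2000.

131 days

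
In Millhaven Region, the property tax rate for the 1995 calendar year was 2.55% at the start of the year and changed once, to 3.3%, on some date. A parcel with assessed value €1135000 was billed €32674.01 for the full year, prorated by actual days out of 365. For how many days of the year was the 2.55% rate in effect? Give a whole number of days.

Let d = days at the first rate; then 365 − d days at the second rate.
€1135000 × [2.55%·d + 3.3%·(365−d)] / 365 = €32674.01
Solving gives d = 205, so the new rate took effect on 25 July 1995.

205 days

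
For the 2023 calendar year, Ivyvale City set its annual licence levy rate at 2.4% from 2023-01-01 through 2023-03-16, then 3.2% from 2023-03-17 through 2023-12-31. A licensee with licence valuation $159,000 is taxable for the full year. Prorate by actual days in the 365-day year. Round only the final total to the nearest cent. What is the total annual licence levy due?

$4,826.63

2023-01-01 to 2023-03-16: 75 days at 2.4% → $159,000 × 2.4% × 75/365 = $784.1096
2023-03-17 to 2023-12-31: 290 days at 3.2% → $159,000 × 3.2% × 290/365 = $4,042.5205
Total = $4,826.6301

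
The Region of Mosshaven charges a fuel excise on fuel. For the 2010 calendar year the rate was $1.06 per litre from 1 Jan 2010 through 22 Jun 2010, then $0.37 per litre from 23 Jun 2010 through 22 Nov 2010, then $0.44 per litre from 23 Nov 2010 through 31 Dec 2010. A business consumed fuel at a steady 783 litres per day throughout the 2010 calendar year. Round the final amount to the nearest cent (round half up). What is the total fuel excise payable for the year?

1 Jan – 22 Jun 2010: 173 days × 783 litres/day = 135,459 litres at $1.06/litre → $143,586.54
23 Jun – 22 Nov 2010: 153 days × 783 litres/day = 119,799 litres at $0.37/litre → $44,325.63
23 Nov – 31 Dec 2010: 39 days × 783 litres/day = 30,537 litres at $0.44/litre → $13,436.28

$201,348.45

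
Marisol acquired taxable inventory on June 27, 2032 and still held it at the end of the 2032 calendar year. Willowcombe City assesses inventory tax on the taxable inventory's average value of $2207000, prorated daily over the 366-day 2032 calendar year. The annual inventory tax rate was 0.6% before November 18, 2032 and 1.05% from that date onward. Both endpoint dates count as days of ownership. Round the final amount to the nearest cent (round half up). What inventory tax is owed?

June 27 – November 17, 2032: 144 days at 0.6% → $2207000 × 0.6% × 144/366 = $5209.9672
November 18 – December 31, 2032: 44 days at 1.05% → $2207000 × 1.05% × 44/366 = $2785.8852
Total = $7995.8525

$7995.85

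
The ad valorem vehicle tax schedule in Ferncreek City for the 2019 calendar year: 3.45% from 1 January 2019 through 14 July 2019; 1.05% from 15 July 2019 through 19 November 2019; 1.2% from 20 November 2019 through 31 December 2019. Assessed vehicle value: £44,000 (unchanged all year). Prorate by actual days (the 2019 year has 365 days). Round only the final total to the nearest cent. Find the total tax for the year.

1 January – 14 July 2019: 195 days at 3.45% → £44,000 × 3.45% × 195/365 = £810.9863
15 July – 19 November 2019: 128 days at 1.05% → £44,000 × 1.05% × 128/365 = £162.0164
20 November – 31 December 2019: 42 days at 1.2% → £44,000 × 1.2% × 42/365 = £60.7562
Total = £1,033.7589

£1,033.76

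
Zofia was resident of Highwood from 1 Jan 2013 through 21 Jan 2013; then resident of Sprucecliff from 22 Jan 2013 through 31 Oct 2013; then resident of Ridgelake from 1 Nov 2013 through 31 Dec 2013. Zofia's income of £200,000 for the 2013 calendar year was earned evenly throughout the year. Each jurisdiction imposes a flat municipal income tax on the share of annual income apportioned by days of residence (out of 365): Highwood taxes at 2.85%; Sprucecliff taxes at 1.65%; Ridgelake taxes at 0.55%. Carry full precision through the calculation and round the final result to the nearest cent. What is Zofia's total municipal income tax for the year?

Highwood, 1 Jan – 21 Jan 2013: 21 days → £200,000 × 2.85% × 21/365 = £327.9452
Sprucecliff, 22 Jan – 31 Oct 2013: 283 days → £200,000 × 1.65% × 283/365 = £2,558.6301
Ridgelake, 1 Nov – 31 Dec 2013: 61 days → £200,000 × 0.55% × 61/365 = £183.8356
Total = £3,070.4110

£3,070.41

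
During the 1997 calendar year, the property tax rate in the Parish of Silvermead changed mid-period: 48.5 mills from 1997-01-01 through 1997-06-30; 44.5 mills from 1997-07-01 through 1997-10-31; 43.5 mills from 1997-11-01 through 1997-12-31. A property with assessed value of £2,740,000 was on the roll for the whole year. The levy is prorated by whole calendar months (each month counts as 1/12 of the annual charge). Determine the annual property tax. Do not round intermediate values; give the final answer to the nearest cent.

£126,953.33

1997-01-01 to 1997-06-30: 6 months at 48.5 mills → £2,740,000 × 4.85% × 6/12 = £66,445.0000
1997-07-01 to 1997-10-31: 4 months at 44.5 mills → £2,740,000 × 4.45% × 4/12 = £40,643.3333
1997-11-01 to 1997-12-31: 2 months at 43.5 mills → £2,740,000 × 4.35% × 2/12 = £19,865.0000
Total = £126,953.3333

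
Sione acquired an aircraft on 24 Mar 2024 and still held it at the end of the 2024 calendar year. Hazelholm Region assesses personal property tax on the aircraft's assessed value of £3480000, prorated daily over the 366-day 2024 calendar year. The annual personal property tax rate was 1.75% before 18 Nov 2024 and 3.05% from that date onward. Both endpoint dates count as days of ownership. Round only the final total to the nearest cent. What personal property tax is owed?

24 Mar – 17 Nov 2024: 239 days at 1.75% → £3480000 × 1.75% × 239/366 = £39768.0328
18 Nov – 31 Dec 2024: 44 days at 3.05% → £3480000 × 3.05% × 44/366 = £12760.0000
Total = £52528.0328

£52528.03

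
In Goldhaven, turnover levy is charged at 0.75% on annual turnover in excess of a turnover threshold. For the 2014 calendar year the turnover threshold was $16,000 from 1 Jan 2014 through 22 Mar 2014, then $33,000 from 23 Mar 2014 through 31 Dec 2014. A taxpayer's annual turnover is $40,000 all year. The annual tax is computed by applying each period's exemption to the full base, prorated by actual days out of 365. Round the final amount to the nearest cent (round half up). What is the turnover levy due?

1 Jan – 22 Mar 2014: 81 days, exemption $16,000 → ($40,000 − $16,000) × 0.75% × 81/365 = $39.9452
23 Mar – 31 Dec 2014: 284 days, exemption $33,000 → ($40,000 − $33,000) × 0.75% × 284/365 = $40.8493
Total = $80.7945

$80.79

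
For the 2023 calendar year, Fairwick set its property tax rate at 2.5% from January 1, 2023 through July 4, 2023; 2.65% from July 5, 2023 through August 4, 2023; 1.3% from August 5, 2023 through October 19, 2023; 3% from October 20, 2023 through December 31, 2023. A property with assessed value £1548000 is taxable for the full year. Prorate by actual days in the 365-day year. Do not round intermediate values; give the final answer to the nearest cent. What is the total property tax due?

January 1 – July 4, 2023: 185 days at 2.5% → £1548000 × 2.5% × 185/365 = £19615.0685
July 5 – August 4, 2023: 31 days at 2.65% → £1548000 × 2.65% × 31/365 = £3484.0603
August 5 – October 19, 2023: 76 days at 1.3% → £1548000 × 1.3% × 76/365 = £4190.2027
October 20 – December 31, 2023: 73 days at 3% → £1548000 × 3% × 73/365 = £9288.0000
Total = £36577.3315

£36577.33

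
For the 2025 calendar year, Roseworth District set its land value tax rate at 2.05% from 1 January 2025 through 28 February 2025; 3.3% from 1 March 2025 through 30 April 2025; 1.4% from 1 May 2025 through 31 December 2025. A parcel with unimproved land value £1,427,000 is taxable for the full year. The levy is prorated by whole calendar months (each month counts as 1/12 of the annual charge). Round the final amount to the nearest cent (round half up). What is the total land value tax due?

£26,042.75

1 January – 28 February 2025: 2 months at 2.05% → £1,427,000 × 2.05% × 2/12 = £4,875.5833
1 March – 30 April 2025: 2 months at 3.3% → £1,427,000 × 3.3% × 2/12 = £7,848.5000
1 May – 31 December 2025: 8 months at 1.4% → £1,427,000 × 1.4% × 8/12 = £13,318.6667
Total = £26,042.7500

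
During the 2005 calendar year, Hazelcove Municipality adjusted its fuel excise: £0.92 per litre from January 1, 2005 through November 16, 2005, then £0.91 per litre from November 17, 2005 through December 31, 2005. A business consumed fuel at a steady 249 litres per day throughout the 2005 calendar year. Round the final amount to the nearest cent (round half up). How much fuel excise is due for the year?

£83502.15

January 1 – November 16, 2005: 320 days × 249 litres/day = 79,680 litres at £0.92/litre → £73305.60
November 17 – December 31, 2005: 45 days × 249 litres/day = 11,205 litres at £0.91/litre → £10196.55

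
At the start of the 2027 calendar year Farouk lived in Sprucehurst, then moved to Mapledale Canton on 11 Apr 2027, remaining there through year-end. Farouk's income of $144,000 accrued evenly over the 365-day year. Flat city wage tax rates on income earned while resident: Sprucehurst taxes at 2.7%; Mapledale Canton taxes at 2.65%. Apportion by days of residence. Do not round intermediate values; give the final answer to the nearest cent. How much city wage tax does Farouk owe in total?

$3,835.73

Sprucehurst, 1 Jan – 10 Apr 2027: 100 days → $144,000 × 2.7% × 100/365 = $1,065.2055
Mapledale Canton, 11 Apr – 31 Dec 2027: 265 days → $144,000 × 2.65% × 265/365 = $2,770.5205
Total = $3,835.7260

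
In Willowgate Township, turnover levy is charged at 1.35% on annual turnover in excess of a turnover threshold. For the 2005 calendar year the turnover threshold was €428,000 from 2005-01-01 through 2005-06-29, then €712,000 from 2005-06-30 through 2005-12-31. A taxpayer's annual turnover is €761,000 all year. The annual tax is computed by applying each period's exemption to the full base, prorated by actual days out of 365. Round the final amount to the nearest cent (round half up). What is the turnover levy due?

€2,552.24

2005-01-01 to 2005-06-29: 180 days, exemption €428,000 → (€761,000 − €428,000) × 1.35% × 180/365 = €2,216.9589
2005-06-30 to 2005-12-31: 185 days, exemption €712,000 → (€761,000 − €712,000) × 1.35% × 185/365 = €335.2808
Total = €2,552.2397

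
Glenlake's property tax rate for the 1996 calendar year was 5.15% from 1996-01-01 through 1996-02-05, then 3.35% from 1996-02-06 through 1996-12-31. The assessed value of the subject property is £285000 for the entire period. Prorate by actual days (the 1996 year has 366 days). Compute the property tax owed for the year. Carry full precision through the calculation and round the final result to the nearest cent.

£10052.09

1996-01-01 to 1996-02-05: 36 days at 5.15% → £285000 × 5.15% × 36/366 = £1443.6885
1996-02-06 to 1996-12-31: 330 days at 3.35% → £285000 × 3.35% × 330/366 = £8608.4016
Total = £10052.0902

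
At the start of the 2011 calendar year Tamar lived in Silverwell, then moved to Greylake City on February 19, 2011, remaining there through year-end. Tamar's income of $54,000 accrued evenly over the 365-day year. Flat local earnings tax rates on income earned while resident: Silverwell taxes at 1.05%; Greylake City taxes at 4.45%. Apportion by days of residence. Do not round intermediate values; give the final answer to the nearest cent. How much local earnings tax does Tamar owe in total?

$2,156.52

Silverwell, January 1 – February 18, 2011: 49 days → $54,000 × 1.05% × 49/365 = $76.1178
Greylake City, February 19 – December 31, 2011: 316 days → $54,000 × 4.45% × 316/365 = $2,080.4055
Total = $2,156.5233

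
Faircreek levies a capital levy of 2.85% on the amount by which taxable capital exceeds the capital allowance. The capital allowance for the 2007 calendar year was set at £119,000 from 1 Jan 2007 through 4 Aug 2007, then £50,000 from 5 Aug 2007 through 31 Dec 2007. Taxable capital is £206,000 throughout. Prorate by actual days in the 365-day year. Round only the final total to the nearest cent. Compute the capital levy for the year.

£3,282.26

1 Jan – 4 Aug 2007: 216 days, exemption £119,000 → (£206,000 − £119,000) × 2.85% × 216/365 = £1,467.3205
5 Aug – 31 Dec 2007: 149 days, exemption £50,000 → (£206,000 − £50,000) × 2.85% × 149/365 = £1,814.9425
Total = £3,282.2630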